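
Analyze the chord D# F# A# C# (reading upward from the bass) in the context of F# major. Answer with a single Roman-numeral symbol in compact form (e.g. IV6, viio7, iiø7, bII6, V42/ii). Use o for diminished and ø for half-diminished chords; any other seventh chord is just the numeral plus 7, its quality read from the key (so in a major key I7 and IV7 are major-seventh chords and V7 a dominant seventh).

Stacked in thirds the chord is D#-F#-A#-C#: a minor seventh chord on D#.
In F# major, D# is the submediant; the diatonic minor seventh chord there is vi7.

vi7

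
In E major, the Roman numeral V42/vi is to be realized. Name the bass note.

The applied chord V42/vi is rooted on G#: G#-B#-D#-F#.
The figure 42 means third inversion — the seventh is in the bass.

F#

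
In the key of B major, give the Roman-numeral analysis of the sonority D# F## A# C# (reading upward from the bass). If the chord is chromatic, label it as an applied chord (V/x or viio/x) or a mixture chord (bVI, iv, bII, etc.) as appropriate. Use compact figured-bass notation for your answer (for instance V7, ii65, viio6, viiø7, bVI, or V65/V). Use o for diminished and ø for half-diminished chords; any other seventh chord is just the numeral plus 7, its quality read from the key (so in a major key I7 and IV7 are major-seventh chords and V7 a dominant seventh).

V7/vi

The pitches D#-F##-A#-C# form a dominant seventh chord rooted on D#.
D# is not a diatonic chord root with this quality in B major, but it lies a perfect fifth above G# (vi), so the chord functions as an applied dominant of vi.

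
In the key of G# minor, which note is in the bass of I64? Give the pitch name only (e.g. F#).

D#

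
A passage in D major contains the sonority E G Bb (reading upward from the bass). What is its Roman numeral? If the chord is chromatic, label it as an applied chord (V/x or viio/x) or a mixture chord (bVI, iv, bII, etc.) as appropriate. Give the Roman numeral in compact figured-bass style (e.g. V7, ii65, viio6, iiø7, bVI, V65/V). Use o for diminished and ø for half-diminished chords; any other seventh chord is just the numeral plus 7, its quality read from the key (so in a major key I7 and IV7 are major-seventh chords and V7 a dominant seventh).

Stacked in thirds the chord is E-G-Bb: a diminished triad on E.
E is the second degree of D major. This is the diminished supertonic triad, borrowed from the parallel minor.

iio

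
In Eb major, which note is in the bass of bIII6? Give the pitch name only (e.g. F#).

bIII in Eb major has root Gb; the chord is Gb-Bb-Db.
The figure 6 means first inversion — the third is in the bass.

Bb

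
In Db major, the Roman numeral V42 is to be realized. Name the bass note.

Gb

V in Db major has root Ab; the chord is Ab-C-Eb-Gb.
The figure 42 means third inversion — the seventh is in the bass.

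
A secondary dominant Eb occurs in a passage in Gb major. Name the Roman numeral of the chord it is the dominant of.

ii

The chord is a major triad on Eb.
A dominant resolves down a perfect fifth: Eb → Ab. In Gb major, Ab is scale degree 2, i.e. ii.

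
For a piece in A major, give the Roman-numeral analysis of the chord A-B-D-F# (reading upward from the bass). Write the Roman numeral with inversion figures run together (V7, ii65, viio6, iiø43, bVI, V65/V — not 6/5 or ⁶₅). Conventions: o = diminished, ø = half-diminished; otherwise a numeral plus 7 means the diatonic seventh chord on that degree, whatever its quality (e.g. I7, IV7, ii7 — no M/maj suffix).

ii42

Stacked in thirds the chord is B-D-F#-A: a minor seventh chord on B.
B is scale degree 2 in A major, and a minor seventh chord on that degree is written ii7.
With A in the bass the chord is in third inversion, so the figured bass is 42.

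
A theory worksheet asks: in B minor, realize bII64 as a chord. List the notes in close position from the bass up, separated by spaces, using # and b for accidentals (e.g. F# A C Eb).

Scale degree 2 in B minor is C#; lowering it a half step gives C. bII64 is the Neapolitan chord — a major triad on the lowered second degree.
So the chord is C-E-G.
With the 64 figure the chord is in second inversion; from the bass G upward in close position it reads G-C-E.

G C E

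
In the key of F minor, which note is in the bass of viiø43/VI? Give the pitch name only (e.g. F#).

Gb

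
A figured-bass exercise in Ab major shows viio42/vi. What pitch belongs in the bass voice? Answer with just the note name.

The applied chord viio42/vi is rooted on E: E-G-Bb-Db.
The figure 42 means third inversion — the seventh is in the bass.

Db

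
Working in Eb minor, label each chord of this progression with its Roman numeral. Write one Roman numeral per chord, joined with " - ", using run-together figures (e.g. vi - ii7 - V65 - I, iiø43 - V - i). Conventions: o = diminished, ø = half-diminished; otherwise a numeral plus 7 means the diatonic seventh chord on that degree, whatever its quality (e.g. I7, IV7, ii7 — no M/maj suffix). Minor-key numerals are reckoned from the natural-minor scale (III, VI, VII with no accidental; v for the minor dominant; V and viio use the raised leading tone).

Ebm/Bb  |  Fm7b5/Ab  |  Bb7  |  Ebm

i64 - iiø65 - V7 - i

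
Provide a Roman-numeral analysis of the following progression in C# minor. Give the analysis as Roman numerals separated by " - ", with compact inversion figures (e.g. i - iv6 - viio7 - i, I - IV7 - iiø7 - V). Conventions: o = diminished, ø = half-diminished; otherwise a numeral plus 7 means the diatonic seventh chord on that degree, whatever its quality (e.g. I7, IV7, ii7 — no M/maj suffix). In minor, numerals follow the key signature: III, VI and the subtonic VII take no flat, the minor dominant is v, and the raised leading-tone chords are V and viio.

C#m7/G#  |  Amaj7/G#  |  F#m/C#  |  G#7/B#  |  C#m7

C#m7/G# has root C#, degree 1 in C# minor, so i43.
Amaj7/G#: root A is the submediant; major seventh chord there is VI42.
F#m/C#: root F# is the subdominant; minor triad there is iv64.
G#7/B# has root G#, degree 5 in C# minor, so V65.
C#m7 has root C#, degree 1 in C# minor, so i7.

i43 - VI42 - iv64 - V65 - i7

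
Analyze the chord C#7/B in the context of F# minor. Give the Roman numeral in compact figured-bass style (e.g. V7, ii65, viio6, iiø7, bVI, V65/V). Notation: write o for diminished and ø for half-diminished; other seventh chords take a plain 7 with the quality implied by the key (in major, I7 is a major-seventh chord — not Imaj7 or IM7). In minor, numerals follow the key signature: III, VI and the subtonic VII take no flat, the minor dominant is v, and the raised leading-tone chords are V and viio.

V42

The pitches C#-E#-G#-B form a dominant seventh chord rooted on C#.
C# is scale degree 5 in F# minor, and a dominant seventh chord on that degree is written V7.
With B in the bass the chord is in third inversion, so the figured bass is 42.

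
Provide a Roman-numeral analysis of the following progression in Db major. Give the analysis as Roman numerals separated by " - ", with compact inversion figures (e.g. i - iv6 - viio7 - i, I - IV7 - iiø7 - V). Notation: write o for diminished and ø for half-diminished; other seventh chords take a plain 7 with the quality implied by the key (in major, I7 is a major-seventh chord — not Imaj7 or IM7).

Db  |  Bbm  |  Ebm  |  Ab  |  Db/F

I - vi - ii - V - I6

Db: major triad on Db = scale degree 1 → I.
Bbm has root Bb, degree 6 in Db major, so vi.
Ebm: minor triad on Eb = scale degree 2 → ii.
Ab: root Ab is the dominant; major triad there is V.
Db/F: major triad on Db = scale degree 1 → I6.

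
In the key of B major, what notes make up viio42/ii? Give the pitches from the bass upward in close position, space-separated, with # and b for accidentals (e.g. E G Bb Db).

The slash marks an applied leading-tone chord: viio of ii. In B major, ii is C#, so the leading tone to it is B#, a half step below.
Building a fully diminished seventh chord on B# gives B#-D#-F#-A.
The figured bass 42 indicates third inversion, placing the seventh (A) in the bass: A-B#-D#-F#.

A B# D# F#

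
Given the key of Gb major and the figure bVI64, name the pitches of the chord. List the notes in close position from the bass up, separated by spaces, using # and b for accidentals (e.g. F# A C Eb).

Bbb Ebb Gb

Scale degree 6 in Gb major is Eb; lowering it a half step gives Ebb. bVI64 is a major triad on the lowered sixth degree, borrowed from the parallel minor.
So the chord is Ebb-Gb-Bbb, a major triad.
With the 64 figure the chord is in second inversion; from the bass Bbb upward in close position it reads Bbb-Ebb-Gb.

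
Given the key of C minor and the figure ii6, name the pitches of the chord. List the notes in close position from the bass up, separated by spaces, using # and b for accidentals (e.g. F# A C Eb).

Scale degree 2 in C minor is D; here the chord built on it is altered to a minor triad. ii6 is the minor supertonic, borrowed from the parallel major (the Dorian ii).
So the chord is D-F-A.
With the 6 figure the chord is in first inversion; from the bass F upward in close position it reads F-A-D.

F A D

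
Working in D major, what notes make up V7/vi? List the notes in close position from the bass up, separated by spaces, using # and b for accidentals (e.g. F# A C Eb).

F# A# C# E

The slash means an applied dominant: we want the dominant of vi. In D major, vi is B minor, and its dominant is built on F#.
Building a dominant seventh chord on F# gives F#-A#-C#-E.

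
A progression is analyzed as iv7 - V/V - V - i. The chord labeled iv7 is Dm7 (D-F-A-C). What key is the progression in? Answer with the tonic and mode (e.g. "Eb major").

A minor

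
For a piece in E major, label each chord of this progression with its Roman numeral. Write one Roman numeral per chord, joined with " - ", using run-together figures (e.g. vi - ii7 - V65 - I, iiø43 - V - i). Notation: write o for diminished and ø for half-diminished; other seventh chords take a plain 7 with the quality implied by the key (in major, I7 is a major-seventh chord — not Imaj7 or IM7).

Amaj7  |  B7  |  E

Amaj7: major seventh chord on A = scale degree 4 → IV7.
B7 has root B, degree 5 in E major, so V7.
E: major triad on E = scale degree 1 → I.

IV7 - V7 - I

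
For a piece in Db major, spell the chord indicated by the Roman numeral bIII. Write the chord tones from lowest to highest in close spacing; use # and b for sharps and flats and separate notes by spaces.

Fb Ab Cb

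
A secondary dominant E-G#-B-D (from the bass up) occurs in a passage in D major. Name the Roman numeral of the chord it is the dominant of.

The chord is a dominant seventh chord on E.
A dominant resolves down a perfect fifth: E → A. In D major, A is scale degree 5, i.e. V.

V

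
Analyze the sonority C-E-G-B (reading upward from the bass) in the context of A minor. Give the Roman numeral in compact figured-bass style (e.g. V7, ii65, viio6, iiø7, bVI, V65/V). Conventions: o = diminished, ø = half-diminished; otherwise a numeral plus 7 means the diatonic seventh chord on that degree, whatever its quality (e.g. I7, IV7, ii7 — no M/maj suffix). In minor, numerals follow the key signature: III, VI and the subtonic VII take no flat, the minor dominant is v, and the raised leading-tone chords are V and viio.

III7

Stacked in thirds the chord is C-E-G-B: a major seventh chord on C.
C is scale degree 3 in A minor, and a major seventh chord on that degree is written III7.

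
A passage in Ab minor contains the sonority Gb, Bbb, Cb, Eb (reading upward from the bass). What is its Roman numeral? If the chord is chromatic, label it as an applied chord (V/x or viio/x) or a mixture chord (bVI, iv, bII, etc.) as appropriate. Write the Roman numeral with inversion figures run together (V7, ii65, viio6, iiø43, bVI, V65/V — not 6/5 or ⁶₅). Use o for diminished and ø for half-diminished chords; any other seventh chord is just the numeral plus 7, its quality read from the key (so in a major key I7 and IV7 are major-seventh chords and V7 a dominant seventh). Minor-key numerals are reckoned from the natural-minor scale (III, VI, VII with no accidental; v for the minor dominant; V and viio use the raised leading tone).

V43/VI

The pitches Cb-Eb-Gb-Bbb form a dominant seventh chord rooted on Cb.
Cb is not a diatonic chord root with this quality in Ab minor, but it lies a perfect fifth above Fb (VI), so the chord functions as an applied dominant of VI.
With Gb in the bass the chord is in second inversion, so the figured bass is 43.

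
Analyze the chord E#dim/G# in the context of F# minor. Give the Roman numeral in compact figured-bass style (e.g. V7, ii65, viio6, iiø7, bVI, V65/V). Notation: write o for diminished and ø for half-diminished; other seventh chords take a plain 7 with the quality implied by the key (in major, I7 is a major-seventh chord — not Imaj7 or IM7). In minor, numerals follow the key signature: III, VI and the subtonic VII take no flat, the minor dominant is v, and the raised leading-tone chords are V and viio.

The pitches E#-G#-B form a diminished triad rooted on E#.
In F# minor, E# is the leading tone; the diatonic diminished triad there is viio.
With G# in the bass the chord is in first inversion, so the figured bass is 6.

viio6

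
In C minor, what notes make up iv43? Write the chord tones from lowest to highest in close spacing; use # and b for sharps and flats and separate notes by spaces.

C Eb F Ab

The numeral's case and figure indicate a minor seventh chord. In C minor its root, the fourth degree, is F.
That chord is spelled F-Ab-C-Eb.
With the 43 figure the chord is in second inversion; from the bass C upward in close position it reads C-Eb-F-Ab.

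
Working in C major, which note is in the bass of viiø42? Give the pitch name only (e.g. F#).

A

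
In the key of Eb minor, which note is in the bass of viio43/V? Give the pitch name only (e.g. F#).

Eb

The applied chord viio43/V is rooted on A: A-C-Eb-Gb.
The figure 43 means second inversion — the fifth is in the bass.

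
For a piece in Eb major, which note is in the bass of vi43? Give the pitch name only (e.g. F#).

G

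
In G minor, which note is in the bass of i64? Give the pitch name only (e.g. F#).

D

i in G minor has root G; the chord is G-Bb-D.
The figure 64 means second inversion — the fifth is in the bass.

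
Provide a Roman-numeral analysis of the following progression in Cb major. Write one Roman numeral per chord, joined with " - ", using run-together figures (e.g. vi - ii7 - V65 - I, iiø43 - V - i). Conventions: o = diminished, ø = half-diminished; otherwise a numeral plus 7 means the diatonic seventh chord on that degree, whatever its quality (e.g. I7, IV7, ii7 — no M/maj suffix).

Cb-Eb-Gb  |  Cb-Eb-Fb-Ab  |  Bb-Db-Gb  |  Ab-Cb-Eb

I - IV43 - V6 - vi

Cb-Eb-Gb: root Cb is the tonic; major triad there is I.
Cb-Eb-Fb-Ab has root Fb, degree 4 in Cb major, so IV43.
Bb-Db-Gb has root Gb, degree 5 in Cb major, so V6.
Ab-Cb-Eb: root Ab is the submediant; minor triad there is vi.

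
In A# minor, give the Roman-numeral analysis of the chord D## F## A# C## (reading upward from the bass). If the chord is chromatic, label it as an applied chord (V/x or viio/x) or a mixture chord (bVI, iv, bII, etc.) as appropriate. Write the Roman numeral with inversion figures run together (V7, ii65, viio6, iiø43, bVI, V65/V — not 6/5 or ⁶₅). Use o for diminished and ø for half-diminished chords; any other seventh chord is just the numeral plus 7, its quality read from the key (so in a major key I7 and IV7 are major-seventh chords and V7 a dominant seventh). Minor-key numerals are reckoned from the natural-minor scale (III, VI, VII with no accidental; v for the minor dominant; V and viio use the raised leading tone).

viiø7/V

The pitches D##-F##-A#-C## form a half-diminished seventh chord rooted on D##.
D## sits a half step below E# (V in A# minor); a diminished chord there is the applied leading-tone chord of V.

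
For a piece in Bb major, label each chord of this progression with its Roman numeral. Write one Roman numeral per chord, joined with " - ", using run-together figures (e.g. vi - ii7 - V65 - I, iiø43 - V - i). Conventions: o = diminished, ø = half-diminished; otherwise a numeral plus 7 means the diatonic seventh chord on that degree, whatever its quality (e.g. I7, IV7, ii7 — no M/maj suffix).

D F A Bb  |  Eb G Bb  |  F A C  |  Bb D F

I65 - IV - V - I

D-F-A-Bb: major seventh chord on Bb = scale degree 1 → I65.
Eb-G-Bb: root Eb is the subdominant; major triad there is IV.
F-A-C: root F is the dominant; major triad there is V.
Bb-D-F has root Bb, degree 1 in Bb major, so I.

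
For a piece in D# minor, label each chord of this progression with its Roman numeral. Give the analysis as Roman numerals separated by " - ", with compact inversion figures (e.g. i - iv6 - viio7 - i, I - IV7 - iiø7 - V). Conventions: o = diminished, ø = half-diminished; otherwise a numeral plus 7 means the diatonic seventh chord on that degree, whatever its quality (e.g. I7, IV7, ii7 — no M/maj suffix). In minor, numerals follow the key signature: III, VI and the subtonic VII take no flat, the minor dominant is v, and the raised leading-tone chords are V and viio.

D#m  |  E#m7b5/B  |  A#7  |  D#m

D#m has root D#, degree 1 in D# minor, so i.
E#m7b5/B has root E#, degree 2 in D# minor, so iiø43.
A#7: dominant seventh chord on A# = scale degree 5 → V7.
D#m: minor triad on D# = scale degree 1 → i.

i - iiø43 - V7 - i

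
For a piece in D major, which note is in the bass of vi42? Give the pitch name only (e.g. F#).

A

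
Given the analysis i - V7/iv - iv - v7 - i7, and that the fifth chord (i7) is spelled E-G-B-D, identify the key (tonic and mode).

E minor

The chord Em7 is a minor seventh chord rooted on E; its label is i7.
If E is scale degree 1 and the mode makes that degree carry a minor seventh chord, the tonic is E and the mode is minor.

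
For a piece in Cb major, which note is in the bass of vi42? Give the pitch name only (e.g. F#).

vi in Cb major has root Ab; the chord is Ab-Cb-Eb-Gb.
The figure 42 means third inversion — the seventh is in the bass.

Gb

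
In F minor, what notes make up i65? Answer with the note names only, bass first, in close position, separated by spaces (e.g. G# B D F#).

Ab C Eb F

In F minor, the tonic is F, and the diatonic chord built there is a minor seventh chord.
Stacking thirds from F gives F-Ab-C-Eb.
The figured bass 65 indicates first inversion, placing the third (Ab) in the bass: Ab-C-Eb-F.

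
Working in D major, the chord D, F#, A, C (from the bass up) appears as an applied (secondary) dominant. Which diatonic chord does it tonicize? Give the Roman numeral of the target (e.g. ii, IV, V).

The chord is a dominant seventh chord on D.
A dominant resolves down a perfect fifth: D → G. In D major, G is scale degree 4, i.e. IV.

IV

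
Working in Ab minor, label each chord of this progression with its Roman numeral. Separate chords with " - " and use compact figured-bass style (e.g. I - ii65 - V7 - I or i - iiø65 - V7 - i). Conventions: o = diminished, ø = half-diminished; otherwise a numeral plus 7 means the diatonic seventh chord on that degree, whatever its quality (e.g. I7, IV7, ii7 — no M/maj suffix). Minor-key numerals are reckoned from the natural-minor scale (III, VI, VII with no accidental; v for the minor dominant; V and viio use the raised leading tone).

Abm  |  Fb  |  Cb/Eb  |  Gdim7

Abm: minor triad on Ab = scale degree 1 → i.
Fb: root Fb is the submediant; major triad there is VI.
Cb/Eb has root Cb, degree 3 in Ab minor, so III6.
Gdim7 has root G, degree 7 in Ab minor, so viio7.

i - VI - III6 - viio7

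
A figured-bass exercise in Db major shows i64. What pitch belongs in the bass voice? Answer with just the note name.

i in Db major has root Db; the chord is Db-Fb-Ab.
The figure 64 means second inversion — the fifth is in the bass.

Ab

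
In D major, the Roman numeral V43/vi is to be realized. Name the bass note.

The applied chord V43/vi is rooted on F#: F#-A#-C#-E.
The figure 43 means second inversion — the fifth is in the bass.

C#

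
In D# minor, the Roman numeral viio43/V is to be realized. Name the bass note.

The applied chord viio43/V is rooted on G##: G##-B#-D#-F#.
The figure 43 means second inversion — the fifth is in the bass.

D#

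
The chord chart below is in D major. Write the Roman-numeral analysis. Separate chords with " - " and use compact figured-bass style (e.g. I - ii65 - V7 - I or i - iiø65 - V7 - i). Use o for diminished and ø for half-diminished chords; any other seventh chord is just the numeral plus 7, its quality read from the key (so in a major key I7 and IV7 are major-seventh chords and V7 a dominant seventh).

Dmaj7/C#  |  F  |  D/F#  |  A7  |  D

I42 - bIII - I6 - V7 - I

Dmaj7/C# has root D, degree 1 in D major, so I42.
F: F with this quality isn't in the key; it's bIII, borrowed from the parallel minor.
D/F#: major triad on D = scale degree 1 → I6.
A7: dominant seventh chord on A = scale degree 5 → V7.
D: root D is the tonic; major triad there is I.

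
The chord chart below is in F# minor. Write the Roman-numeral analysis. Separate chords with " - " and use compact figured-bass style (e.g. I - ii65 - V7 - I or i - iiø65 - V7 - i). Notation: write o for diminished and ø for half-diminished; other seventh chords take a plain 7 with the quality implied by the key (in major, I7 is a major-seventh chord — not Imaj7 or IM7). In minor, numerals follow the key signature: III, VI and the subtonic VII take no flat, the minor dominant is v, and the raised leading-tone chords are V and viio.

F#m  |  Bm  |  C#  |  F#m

F#m: minor triad on F# = scale degree 1 → i.
Bm has root B, degree 4 in F# minor, so iv.
C#: major triad on C# = scale degree 5 → V.
F#m has root F#, degree 1 in F# minor, so i.

i - iv - V - i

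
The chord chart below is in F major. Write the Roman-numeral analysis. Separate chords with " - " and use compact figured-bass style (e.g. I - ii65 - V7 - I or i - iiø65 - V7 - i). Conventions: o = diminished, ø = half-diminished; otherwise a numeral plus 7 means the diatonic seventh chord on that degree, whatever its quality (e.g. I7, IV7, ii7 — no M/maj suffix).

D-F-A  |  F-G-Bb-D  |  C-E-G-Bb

vi - ii42 - V7

D-F-A: minor triad on D = scale degree 6 → vi.
F-G-Bb-D: minor seventh chord on G = scale degree 2 → ii42.
C-E-G-Bb: dominant seventh chord on C = scale degree 5 → V7.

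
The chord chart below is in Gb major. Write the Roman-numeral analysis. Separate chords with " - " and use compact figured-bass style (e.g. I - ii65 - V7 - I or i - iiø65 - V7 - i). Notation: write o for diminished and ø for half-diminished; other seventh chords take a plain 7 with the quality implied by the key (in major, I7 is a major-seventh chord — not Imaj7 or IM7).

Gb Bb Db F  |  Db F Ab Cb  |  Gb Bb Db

I7 - V7 - I

Gb-Bb-Db-F: major seventh chord on Gb = scale degree 1 → I7.
Db-F-Ab-Cb has root Db, degree 5 in Gb major, so V7.
Gb-Bb-Db: root Gb is the tonic; major triad there is I.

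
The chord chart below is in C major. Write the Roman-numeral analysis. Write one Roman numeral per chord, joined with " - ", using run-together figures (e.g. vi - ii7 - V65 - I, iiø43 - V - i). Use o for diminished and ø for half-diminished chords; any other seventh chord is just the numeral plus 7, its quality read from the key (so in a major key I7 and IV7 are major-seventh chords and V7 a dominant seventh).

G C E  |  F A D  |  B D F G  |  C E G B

I64 - ii6 - V65 - I7

G-C-E has root C, degree 1 in C major, so I64.
F-A-D: root D is the supertonic; minor triad there is ii6.
B-D-F-G: dominant seventh chord on G = scale degree 5 → V65.
C-E-G-B: major seventh chord on C = scale degree 1 → I7.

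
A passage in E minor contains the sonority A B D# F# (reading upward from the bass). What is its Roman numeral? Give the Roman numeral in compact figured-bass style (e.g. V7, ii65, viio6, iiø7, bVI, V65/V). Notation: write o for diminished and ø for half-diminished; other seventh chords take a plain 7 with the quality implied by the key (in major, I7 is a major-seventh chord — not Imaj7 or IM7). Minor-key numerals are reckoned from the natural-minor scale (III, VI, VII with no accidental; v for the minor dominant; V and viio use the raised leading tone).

V42

The pitches B-D#-F#-A form a dominant seventh chord rooted on B.
B is scale degree 5 in E minor, and a dominant seventh chord on that degree is written V7.
With A in the bass the chord is in third inversion, so the figured bass is 42.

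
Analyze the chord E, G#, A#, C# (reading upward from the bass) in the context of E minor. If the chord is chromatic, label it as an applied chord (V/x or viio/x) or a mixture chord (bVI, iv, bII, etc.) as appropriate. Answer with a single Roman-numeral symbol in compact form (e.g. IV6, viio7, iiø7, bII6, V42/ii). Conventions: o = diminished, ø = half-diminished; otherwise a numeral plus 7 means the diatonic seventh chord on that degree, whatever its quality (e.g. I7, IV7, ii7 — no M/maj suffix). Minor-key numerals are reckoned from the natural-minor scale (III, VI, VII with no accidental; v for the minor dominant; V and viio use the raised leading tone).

viiø43/V

The pitches A#-C#-E-G# form a half-diminished seventh chord rooted on A#.
A# sits a half step below B (V in E minor); a diminished chord there is the applied leading-tone chord of V.
With E in the bass the chord is in second inversion, so the figured bass is 43.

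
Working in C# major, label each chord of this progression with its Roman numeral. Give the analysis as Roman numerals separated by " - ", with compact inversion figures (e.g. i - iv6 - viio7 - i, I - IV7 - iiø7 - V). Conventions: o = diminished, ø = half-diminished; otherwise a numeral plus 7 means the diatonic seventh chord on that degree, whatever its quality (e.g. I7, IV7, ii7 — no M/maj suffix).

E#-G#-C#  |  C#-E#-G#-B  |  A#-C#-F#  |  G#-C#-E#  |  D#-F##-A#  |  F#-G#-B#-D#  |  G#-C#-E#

E#-G#-C#: root C# is the tonic; major triad there is I6.
C#-E#-G#-B is the secondary dominant of IV (dominant seventh chord on C#): V7/IV.
A#-C#-F# has root F#, degree 4 in C# major, so IV6.
G#-C#-E#: root C# is the tonic; major triad there is I64.
D#-F##-A# is the secondary dominant of V (major triad on D#): V/V.
F#-G#-B#-D#: root G# is the dominant; dominant seventh chord there is V42.
G#-C#-E# has root C#, degree 1 in C# major, so I64.

I6 - V7/IV - IV6 - I64 - V/V - V42 - I64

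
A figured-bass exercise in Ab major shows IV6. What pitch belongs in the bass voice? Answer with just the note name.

F

IV in Ab major has root Db; the chord is Db-F-Ab.
The figure 6 means first inversion — the third is in the bass.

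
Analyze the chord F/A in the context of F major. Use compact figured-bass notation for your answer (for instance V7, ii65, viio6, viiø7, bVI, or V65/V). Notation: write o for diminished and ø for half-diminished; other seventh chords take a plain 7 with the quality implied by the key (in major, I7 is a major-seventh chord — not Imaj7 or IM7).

I6

Stacked in thirds the chord is F-A-C: a major triad on F.
F is scale degree 1 in F major, and a major triad on that degree is written I.
With A in the bass the chord is in first inversion, so the figured bass is 6.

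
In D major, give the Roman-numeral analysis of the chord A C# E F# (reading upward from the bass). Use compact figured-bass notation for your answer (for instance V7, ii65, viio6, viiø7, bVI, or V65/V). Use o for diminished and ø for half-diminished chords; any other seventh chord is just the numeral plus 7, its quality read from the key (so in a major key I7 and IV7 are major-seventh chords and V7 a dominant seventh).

The pitches F#-A-C#-E form a minor seventh chord rooted on F#.
In D major, F# is the mediant; the diatonic minor seventh chord there is iii7.
With A in the bass the chord is in first inversion, so the figured bass is 65.

iii65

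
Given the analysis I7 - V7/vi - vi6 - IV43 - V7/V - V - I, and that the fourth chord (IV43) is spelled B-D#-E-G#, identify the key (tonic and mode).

B major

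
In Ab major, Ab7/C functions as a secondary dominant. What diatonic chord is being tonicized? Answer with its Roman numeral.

IV

The chord is a dominant seventh chord on Ab.
A dominant resolves down a perfect fifth: Ab → Db. In Ab major, Db is scale degree 4, i.e. IV.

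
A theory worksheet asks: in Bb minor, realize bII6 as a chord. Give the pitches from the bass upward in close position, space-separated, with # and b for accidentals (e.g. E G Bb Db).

Scale degree 2 in Bb minor is C; lowering it a half step gives Cb. bII6 is the Neapolitan sixth — a major triad on the lowered second degree, here in its customary first inversion.
So the chord is Cb-Eb-Gb, a major triad.
With the 6 figure the chord is in first inversion; from the bass Eb upward in close position it reads Eb-Gb-Cb.

Eb Gb Cb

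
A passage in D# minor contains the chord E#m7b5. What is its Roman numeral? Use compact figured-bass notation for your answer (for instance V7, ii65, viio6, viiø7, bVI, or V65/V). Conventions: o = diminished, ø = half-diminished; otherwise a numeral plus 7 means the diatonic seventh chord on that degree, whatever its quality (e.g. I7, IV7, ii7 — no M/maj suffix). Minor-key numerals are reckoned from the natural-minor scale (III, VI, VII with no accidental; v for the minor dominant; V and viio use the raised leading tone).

iiø7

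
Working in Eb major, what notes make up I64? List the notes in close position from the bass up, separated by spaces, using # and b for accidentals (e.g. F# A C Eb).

Bb Eb G

The numeral's case and figure indicate a major triad. In Eb major its root, the tonic, is Eb.
That chord is spelled Eb-G-Bb.
With the 64 figure the chord is in second inversion; from the bass Bb upward in close position it reads Bb-Eb-G.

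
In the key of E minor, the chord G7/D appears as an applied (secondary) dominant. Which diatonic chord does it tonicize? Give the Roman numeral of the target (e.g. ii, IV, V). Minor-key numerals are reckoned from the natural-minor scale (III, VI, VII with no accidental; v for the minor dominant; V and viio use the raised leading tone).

The chord is a dominant seventh chord on G.
A dominant resolves down a perfect fifth: G → C. In E minor, C is scale degree 6, i.e. VI.

VI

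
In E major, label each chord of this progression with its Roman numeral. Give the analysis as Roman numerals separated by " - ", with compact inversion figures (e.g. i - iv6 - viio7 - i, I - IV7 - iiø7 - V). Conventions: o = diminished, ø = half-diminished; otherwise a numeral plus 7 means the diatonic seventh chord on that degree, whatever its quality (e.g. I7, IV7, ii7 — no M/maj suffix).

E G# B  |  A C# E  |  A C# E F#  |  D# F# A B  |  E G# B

I - IV - ii65 - V65 - I

E-G#-B: root E is the tonic; major triad there is I.
A-C#-E: major triad on A = scale degree 4 → IV.
A-C#-E-F# has root F#, degree 2 in E major, so ii65.
D#-F#-A-B: dominant seventh chord on B = scale degree 5 → V65.
E-G#-B: major triad on E = scale degree 1 → I.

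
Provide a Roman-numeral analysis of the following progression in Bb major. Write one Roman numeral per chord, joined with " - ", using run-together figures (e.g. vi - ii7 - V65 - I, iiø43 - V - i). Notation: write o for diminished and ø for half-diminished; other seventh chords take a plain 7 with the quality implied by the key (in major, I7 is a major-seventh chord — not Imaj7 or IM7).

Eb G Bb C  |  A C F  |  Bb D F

ii65 - V6 - I

Eb-G-Bb-C: root C is the supertonic; minor seventh chord there is ii65.
A-C-F: major triad on F = scale degree 5 → V6.
Bb-D-F: root Bb is the tonic; major triad there is I.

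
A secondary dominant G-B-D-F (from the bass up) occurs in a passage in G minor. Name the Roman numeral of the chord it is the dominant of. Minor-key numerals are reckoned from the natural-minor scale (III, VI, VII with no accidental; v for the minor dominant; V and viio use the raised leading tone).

iv

The chord is a dominant seventh chord on G.
A dominant resolves down a perfect fifth: G → C. In G minor, C is scale degree 4, i.e. iv.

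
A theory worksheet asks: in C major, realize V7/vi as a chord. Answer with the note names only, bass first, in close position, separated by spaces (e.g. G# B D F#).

V7/vi is a secondary dominant — the dominant seventh of vi. vi in C major is A, so the applied chord's root is E, a perfect fifth above.
Building a dominant seventh chord on E gives E-G#-B-D.

E G# B D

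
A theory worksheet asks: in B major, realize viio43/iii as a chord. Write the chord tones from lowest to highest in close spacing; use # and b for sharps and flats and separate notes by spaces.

G# B C## E#

viio43/iii is a secondary leading-tone chord. The target iii is D# in B major; the applied chord is rooted a semitone below, on C##.
Building a fully diminished seventh chord on C## gives C##-E#-G#-B.
The figured bass 43 indicates second inversion, placing the fifth (G#) in the bass: G#-B-C##-E#.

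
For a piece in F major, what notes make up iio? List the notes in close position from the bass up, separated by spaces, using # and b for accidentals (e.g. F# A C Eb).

G Bb Db

Scale degree 2 in F major is G; here the chord built on it is altered to a diminished triad. iio is the diminished supertonic triad, borrowed from the parallel minor.
So the chord is G-Bb-Db.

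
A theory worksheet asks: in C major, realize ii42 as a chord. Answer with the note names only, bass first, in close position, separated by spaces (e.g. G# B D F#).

In C major, the second degree is D, and the diatonic chord built there is a minor seventh chord.
That chord is spelled D-F-A-C.
The figured bass 42 indicates third inversion, placing the seventh (C) in the bass: C-D-F-A.

C D F A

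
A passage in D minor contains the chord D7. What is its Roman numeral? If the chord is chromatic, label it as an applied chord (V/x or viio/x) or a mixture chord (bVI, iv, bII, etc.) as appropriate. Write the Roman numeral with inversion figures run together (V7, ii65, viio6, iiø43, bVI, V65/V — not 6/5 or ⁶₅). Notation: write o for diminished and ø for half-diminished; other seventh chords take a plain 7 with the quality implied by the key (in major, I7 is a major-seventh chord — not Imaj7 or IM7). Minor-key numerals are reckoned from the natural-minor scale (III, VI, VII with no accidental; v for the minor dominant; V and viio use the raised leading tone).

V7/iv

The pitches D-F#-A-C form a dominant seventh chord rooted on D.
D is not a diatonic chord root with this quality in D minor, but it lies a perfect fifth above G (iv), so the chord functions as an applied dominant of iv.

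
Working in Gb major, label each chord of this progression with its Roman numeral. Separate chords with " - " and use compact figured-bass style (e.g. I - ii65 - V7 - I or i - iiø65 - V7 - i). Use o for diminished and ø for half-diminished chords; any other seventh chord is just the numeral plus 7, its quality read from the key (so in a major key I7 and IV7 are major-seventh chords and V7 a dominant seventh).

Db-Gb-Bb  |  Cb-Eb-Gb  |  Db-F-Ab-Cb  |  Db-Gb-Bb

Db-Gb-Bb: major triad on Gb = scale degree 1 → I64.
Cb-Eb-Gb: root Cb is the subdominant; major triad there is IV.
Db-F-Ab-Cb: root Db is the dominant; dominant seventh chord there is V7.
Db-Gb-Bb: root Gb is the tonic; major triad there is I64.

I64 - IV - V7 - I64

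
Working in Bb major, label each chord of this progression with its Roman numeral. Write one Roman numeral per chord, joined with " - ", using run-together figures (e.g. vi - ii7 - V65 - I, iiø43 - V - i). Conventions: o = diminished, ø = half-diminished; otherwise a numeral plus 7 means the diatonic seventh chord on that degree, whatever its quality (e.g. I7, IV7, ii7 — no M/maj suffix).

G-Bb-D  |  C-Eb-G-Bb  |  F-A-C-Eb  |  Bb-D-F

vi - ii7 - V7 - I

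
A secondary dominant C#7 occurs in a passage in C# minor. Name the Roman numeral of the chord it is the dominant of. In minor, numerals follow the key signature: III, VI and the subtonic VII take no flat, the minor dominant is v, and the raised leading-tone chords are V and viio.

The chord is a dominant seventh chord on C#.
A dominant resolves down a perfect fifth: C# → F#. In C# minor, F# is scale degree 4, i.e. iv.

iv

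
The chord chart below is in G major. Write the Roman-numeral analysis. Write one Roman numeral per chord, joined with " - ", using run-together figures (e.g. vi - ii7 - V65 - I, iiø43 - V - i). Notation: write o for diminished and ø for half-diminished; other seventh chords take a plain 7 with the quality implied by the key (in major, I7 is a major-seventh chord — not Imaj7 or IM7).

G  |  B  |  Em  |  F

I - V/vi - vi - bVII

G: root G is the tonic; major triad there is I.
B is the secondary dominant of vi (major triad on B): V/vi.
Em: minor triad on E = scale degree 6 → vi.
F: F with this quality isn't in the key; it's bVII, borrowed from the parallel minor.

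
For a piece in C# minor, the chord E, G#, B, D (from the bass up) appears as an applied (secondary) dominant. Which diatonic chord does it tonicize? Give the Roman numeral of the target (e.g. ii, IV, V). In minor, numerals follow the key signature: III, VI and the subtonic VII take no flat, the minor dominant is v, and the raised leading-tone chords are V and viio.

VI

The chord is a dominant seventh chord on E.
A dominant resolves down a perfect fifth: E → A. In C# minor, A is scale degree 6, i.e. VI.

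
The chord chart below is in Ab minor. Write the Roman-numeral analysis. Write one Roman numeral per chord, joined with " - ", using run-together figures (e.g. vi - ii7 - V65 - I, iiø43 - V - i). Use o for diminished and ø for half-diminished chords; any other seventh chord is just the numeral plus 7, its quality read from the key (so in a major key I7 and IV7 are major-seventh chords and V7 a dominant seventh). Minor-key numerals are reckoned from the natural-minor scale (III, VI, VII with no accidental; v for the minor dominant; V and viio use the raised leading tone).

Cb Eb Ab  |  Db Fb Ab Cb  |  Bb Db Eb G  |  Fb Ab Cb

i6 - iv7 - V43 - VI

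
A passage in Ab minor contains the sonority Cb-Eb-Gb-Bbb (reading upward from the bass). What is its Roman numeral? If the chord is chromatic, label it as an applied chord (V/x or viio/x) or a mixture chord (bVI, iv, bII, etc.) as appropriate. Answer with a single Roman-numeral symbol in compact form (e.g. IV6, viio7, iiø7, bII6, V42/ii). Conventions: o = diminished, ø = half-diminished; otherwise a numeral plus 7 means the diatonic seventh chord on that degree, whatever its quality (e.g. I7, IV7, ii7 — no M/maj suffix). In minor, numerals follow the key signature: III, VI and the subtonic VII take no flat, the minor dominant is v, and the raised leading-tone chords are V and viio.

V7/VI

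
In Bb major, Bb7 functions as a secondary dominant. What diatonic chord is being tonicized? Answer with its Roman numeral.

IV

The chord is a dominant seventh chord on Bb.
A dominant resolves down a perfect fifth: Bb → Eb. In Bb major, Eb is scale degree 4, i.e. IV.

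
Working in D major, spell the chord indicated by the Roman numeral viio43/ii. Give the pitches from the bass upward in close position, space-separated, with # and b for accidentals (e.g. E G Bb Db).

A C D# F#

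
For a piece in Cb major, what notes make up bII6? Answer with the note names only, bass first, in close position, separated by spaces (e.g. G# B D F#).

Fb Abb Dbb

Scale degree 2 in Cb major is Db; lowering it a half step gives Dbb. bII6 is the Neapolitan sixth — a major triad on the lowered second degree, here in its customary first inversion.
So the chord is Dbb-Fb-Abb.
The figured bass 6 indicates first inversion, placing the third (Fb) in the bass: Fb-Abb-Dbb.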